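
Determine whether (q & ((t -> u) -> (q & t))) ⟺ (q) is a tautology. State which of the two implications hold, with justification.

Only the forward implication holds.

(⇐) This fails. Under u = F, t = F, q = T, the left side is false but the right side is true.

(⇒) Assume the antecedent. If u is true, the antecedent forces (u = T, t = T, q = T), and q holds there. If u is false, the antecedent forces (u = F, t = T, q = T), and q holds there. Either way q holds.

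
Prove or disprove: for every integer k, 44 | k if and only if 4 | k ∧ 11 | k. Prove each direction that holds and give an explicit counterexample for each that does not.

[⇒] If 44 ∣ k, write k = 44q. Since 44 = 11·4, k = 4·(11q), so 4 ∣ k; and since 44 = 4·11, k = 11·(4q), so 11 ∣ k.

[⇐] Suppose 4 ∣ k and 11 ∣ k. Any common multiple of 4 and 11 is a multiple of their lcm; here gcd(4, 11) = 1, so lcm(4, 11) = 4·11 = 44, so 44 ∣ k.

Both directions hold.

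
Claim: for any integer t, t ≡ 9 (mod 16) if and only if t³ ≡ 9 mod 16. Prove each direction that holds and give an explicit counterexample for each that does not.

(⟸) Suppose t³ ≡ 9 (mod 16). The only residue r in {0, …, 15} with r³ ≡ 9 (mod 16) is r = 9, so t ≡ 9 (mod 16).

(⟹) Suppose t ≡ 9 (mod 16). Write t = 16j + 9. Then (16j + 9)³ = 4096j³ + 6912j² + 3888j + 729 = 16(256j³ + 432j² + 243j + 45) + 9, so t³ ≡ 9 (mod 16).

Both directions hold.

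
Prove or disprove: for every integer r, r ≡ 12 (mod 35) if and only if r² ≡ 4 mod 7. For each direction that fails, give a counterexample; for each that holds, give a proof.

The forward direction holds; the converse fails.

(⇒) Suppose r ≡ 12 (mod 35). Then r² ≡ 12² = 144 (mod 35), and since 7 ∣ 35, also r² ≡ 4 (mod 7).

(⇐) This fails: take r = 2. Then 2² = 4 ≡ 4 (mod 7), yet 2 ≡ 2 (mod 35), not 12.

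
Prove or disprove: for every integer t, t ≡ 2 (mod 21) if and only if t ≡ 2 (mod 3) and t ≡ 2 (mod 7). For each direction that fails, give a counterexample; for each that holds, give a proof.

Both directions hold; the statement is true.

[⇒] Suppose t ≡ 2 (mod 21); write t = 21j + 2. Since 3 ∣ 21, reducing mod 3 gives t ≡ 2 (mod 3); since 7 ∣ 21, reducing mod 7 gives t ≡ 2 (mod 7).

[⇐] Conversely, if t ≡ 2 (mod 3) and t ≡ 2 (mod 7), then by the Chinese remainder theorem t ≡ 2 (mod 21). This is exactly t ≡ 2 (mod 21).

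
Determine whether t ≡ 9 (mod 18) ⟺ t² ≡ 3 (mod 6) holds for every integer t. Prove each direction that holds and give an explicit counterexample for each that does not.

(⟸) This fails: take t = 3. Then 3² = 9 ≡ 3 (mod 6), yet 3 ≡ 3 (mod 18), not 9.

(⟹) Suppose t ≡ 9 (mod 18). Then t² ≡ 9² = 81 (mod 18), and since 6 ∣ 18, also t² ≡ 3 (mod 6).

Not equivalent: only (⇒) holds.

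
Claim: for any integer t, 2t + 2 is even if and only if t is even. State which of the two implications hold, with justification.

(⇒) This fails: take t = 1. Then 2t + 2 = 4, which is even, yet t = 1 is odd, not even.

(⇐) Suppose t is even. Since 2 is even, 2t is even for every t, so 2t + 2 has the same parity as 2, which is even. Hence 2t + 2 is even.

Not equivalent: only (⇐) holds.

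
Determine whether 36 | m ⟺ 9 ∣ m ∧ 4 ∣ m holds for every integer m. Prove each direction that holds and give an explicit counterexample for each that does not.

(⇒) If 36 ∣ m, write m = 36q. Since 36 = 4·9, m = 9·(4q), so 9 ∣ m; and since 36 = 9·4, m = 4·(9q), so 4 ∣ m.

(⇐) Suppose 9 ∣ m and 4 ∣ m. Any common multiple of 9 and 4 is a multiple of their lcm; here gcd(9, 4) = 1, so lcm(9, 4) = 9·4 = 36, so 36 ∣ m.

Both directions hold; the statement is true.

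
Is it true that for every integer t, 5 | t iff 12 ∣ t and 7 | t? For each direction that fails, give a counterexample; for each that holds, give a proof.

Neither direction holds.

(→) This fails: take t = 5. Certainly 5 ∣ 5, but 12 ∤ 5.

(←) This fails: take t = 84. Both 12 ∣ 84 and 7 ∣ 84, yet 84 is not a multiple of 5 (since 84 = 16·5 + 4), so 5 ∤ 84.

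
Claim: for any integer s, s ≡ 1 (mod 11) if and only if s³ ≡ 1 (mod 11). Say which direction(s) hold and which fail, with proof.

Forward direction. Suppose s ≡ 1 (mod 11). Write s = 11j + 1. Then (11j + 1)³ = 1331j³ + 363j² + 33j + 1 = 11(121j³ + 33j² + 3j) + 1, so s³ ≡ 1 (mod 11).

Converse. Suppose s³ ≡ 1 (mod 11). The only residue r in {0, …, 10} with r³ ≡ 1 (mod 11) is r = 1, so s ≡ 1 (mod 11).

Both directions hold; the statement is true.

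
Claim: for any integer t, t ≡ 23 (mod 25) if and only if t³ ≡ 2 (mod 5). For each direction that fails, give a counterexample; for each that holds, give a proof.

(⇒) holds; (⇐) fails.

Forward direction. Suppose t ≡ 23 (mod 25). Then t³ ≡ 23³ = 12167 (mod 25), and since 5 ∣ 25, also t³ ≡ 2 (mod 5).

Converse. This fails: take t = 3. Then 3³ = 27 ≡ 2 (mod 5), yet 3 ≡ 3 (mod 25), not 23.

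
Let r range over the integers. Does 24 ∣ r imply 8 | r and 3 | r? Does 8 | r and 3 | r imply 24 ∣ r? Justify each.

Both directions hold.

(⇒) If 24 ∣ r, write r = 24q. Since 24 = 3·8, r = 8·(3q), so 8 ∣ r; and since 24 = 8·3, r = 3·(8q), so 3 ∣ r.

(⇐) Suppose 8 ∣ r and 3 ∣ r. Any common multiple of 8 and 3 is a multiple of their lcm; here gcd(8, 3) = 1, so lcm(8, 3) = 8·3 = 24, so 24 ∣ r.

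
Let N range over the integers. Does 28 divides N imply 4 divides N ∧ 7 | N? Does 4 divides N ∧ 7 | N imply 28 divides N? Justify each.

The biconditional holds.

(←) Suppose 4 ∣ N and 7 ∣ N. Any common multiple of 4 and 7 is a multiple of their lcm; here gcd(4, 7) = 1, so lcm(4, 7) = 4·7 = 28, so 28 ∣ N.

(→) If 28 ∣ N, write N = 28q. Since 28 = 7·4, N = 4·(7q), so 4 ∣ N; and since 28 = 4·7, N = 7·(4q), so 7 ∣ N.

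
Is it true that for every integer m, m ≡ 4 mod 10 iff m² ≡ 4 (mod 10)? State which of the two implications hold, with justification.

Forward direction. This fails: take m = 4. Then 4 ≡ 4 (mod 10), but 4² = 16 ≡ 6 (mod 10), not 4.

Converse. This fails: take m = 2. Then 2² = 4 ≡ 4 (mod 10), yet 2 ≡ 2 (mod 10), not 4.

(⇒) fails and (⇐) fails.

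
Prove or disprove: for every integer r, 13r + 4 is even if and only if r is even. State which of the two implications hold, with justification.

(⇒) Suppose 13r + 4 is even. Since 13 is odd, 13r and r have the same parity, so 13r + 4 ≡ r + 4 (mod 2). As 4 is even, 13r + 4 is even exactly when r is even. Thus r is even.

(⇐) Conversely, suppose r is even; write r = 2j. Then 13r + 4 = 13·(2j) + 4 = 2·13j + 4, which is even.

Equivalent; both directions hold.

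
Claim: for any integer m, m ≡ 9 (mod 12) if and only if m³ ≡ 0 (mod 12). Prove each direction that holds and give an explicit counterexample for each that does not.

(⇒) This fails: take m = 9. Then 9 ≡ 9 (mod 12), but 9³ = 729 ≡ 9 (mod 12), not 0.

(⇐) This fails: take m = 0. Then 0³ = 0 ≡ 0 (mod 12), yet 0 ≡ 0 (mod 12), not 9.

Both directions fail.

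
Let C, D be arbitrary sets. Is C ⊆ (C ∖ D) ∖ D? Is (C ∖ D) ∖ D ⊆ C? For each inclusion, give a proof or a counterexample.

(⊆) fails; (⊇) holds.

(⊇) Let x ∈ (C ∖ D) ∖ D. Then x ∈ C and x ∉ D, from which x ∈ C.

(⊆) This inclusion fails. Take C = {1}, D = {1}; then 1 ∈ C but 1 ∉ (C ∖ D) ∖ D.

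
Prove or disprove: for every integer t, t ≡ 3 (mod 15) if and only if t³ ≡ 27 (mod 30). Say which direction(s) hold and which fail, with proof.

Forward direction. This fails: take t = 18. Then 18 ≡ 3 (mod 15), but 18³ = 5832 ≡ 12 (mod 30), not 27.

Converse. The residues r modulo 30 with r³ ≡ 27 (mod 30) are exactly {3}, and each is ≡ 3 (mod 15).

(⇒) fails; (⇐) holds.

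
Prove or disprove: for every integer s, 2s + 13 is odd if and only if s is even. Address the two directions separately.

Only the reverse direction holds.

[⇒] This fails: take s = 7. Then 2s + 13 = 27, which is odd, yet s = 7 is odd, not even.

[⇐] Suppose s is even. Since 2 is even, 2s is even for every s, so 2s + 13 has the same parity as 13, which is odd. Hence 2s + 13 is odd.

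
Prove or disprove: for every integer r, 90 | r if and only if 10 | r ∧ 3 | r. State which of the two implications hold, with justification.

Only the forward implication holds.

[⇒] If 90 ∣ r, write r = 90q. Since 90 = 9·10, r = 10·(9q), so 10 ∣ r; and since 90 = 30·3, r = 3·(30q), so 3 ∣ r.

[⇐] This fails: take r = 30. Both 10 ∣ 30 and 3 ∣ 30, yet 30 is not a multiple of 90 (since 30 = 0·90 + 30), so 90 ∤ 30.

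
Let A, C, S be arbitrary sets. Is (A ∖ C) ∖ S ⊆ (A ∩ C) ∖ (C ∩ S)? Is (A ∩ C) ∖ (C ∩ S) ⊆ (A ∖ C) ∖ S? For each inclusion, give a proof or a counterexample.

(⊆) This inclusion fails. Take A = {1}, C = ∅, S = ∅; then 1 ∈ (A ∖ C) ∖ S but 1 ∉ (A ∩ C) ∖ (C ∩ S).

(⊇) This inclusion fails. Take A = {1}, C = {1}, S = ∅; then 1 ∈ (A ∩ C) ∖ (C ∩ S) but 1 ∉ (A ∖ C) ∖ S.

Both inclusions fail.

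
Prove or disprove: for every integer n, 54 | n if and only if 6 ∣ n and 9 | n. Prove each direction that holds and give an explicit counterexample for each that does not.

(→) If 54 ∣ n, write n = 54q. Since 54 = 9·6, n = 6·(9q), so 6 ∣ n; and since 54 = 6·9, n = 9·(6q), so 9 ∣ n.

(←) This fails: take n = 18. Both 6 ∣ 18 and 9 ∣ 18, yet 18 is not a multiple of 54 (since 18 = 0·54 + 18), so 54 ∤ 18.

Not equivalent: only (⇒) holds.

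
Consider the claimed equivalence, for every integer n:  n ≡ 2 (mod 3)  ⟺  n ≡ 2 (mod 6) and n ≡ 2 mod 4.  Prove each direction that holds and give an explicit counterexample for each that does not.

(⟹) This fails: n = 8 gives 8 ≡ 2 (mod 3) but 8 ≡ 0 (mod 4), so the conjunction on the right does not hold.

(⟸) Conversely, if n ≡ 2 (mod 6) and n ≡ 2 (mod 4), then by the Chinese remainder theorem n ≡ 2 (mod 12). Since 2 ≡ 2 (mod 3) and 3 ∣ 12, we get n ≡ 2 (mod 3).

Only the reverse direction holds.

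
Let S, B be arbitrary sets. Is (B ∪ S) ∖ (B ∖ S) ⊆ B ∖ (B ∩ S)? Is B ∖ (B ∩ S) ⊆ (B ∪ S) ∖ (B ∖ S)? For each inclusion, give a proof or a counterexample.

(⟹) This inclusion fails. Take S = {1}, B = ∅; then 1 ∈ (B ∪ S) ∖ (B ∖ S) but 1 ∉ B ∖ (B ∩ S).

(⟸) This inclusion fails. Take S = ∅, B = {1}; then 1 ∈ B ∖ (B ∩ S) but 1 ∉ (B ∪ S) ∖ (B ∖ S).

Neither inclusion holds.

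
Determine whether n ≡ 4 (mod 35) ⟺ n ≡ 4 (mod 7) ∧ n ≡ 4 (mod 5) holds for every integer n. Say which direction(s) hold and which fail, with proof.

Both directions hold.

Converse. If n ≡ 4 (mod 7) and n ≡ 4 (mod 5), then by the Chinese remainder theorem n ≡ 4 (mod 35). This is exactly n ≡ 4 (mod 35).

Forward direction. Suppose n ≡ 4 (mod 35); write n = 35j + 4. Since 7 ∣ 35, reducing mod 7 gives n ≡ 4 (mod 7); since 5 ∣ 35, reducing mod 5 gives n ≡ 4 (mod 5).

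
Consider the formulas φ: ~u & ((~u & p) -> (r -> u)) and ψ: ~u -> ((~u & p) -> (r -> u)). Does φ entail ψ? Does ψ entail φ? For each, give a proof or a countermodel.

(⇒) holds; (⇐) fails.

(←) This fails. Under p = F, r = F, u = T, the left side is false but the right side is true.

(→) Assume the antecedent. If p is true, the antecedent forces (p = T, r = F, u = F), and ~u -> ((~u & p) -> (r -> u)) holds there. If p is false, ~u -> ((~u & p) -> (r -> u)) reduces to true regardless of the other variables. Either way ~u -> ((~u & p) -> (r -> u)) holds.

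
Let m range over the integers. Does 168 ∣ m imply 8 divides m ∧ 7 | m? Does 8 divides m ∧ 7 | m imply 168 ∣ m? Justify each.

Only the forward direction holds.

(⟹) If 168 ∣ m, write m = 168q. Since 168 = 21·8, m = 8·(21q), so 8 ∣ m; and since 168 = 24·7, m = 7·(24q), so 7 ∣ m.

(⟸) This fails: take m = 56. Both 8 ∣ 56 and 7 ∣ 56, yet 56 is not a multiple of 168 (since 56 = 0·168 + 56), so 168 ∤ 56.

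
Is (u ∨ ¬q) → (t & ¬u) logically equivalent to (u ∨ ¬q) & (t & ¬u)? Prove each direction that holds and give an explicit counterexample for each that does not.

Forward direction. This fails. Under q = T, u = F, t = F, the left side is true but the right side is false.

Converse. Assume the antecedent. If q is true, the antecedent cannot hold. If q is false, the antecedent forces (q = F, u = F, t = T), and (u ∨ ¬q) → (t & ¬u) holds there. Either way (u ∨ ¬q) → (t & ¬u) holds.

The forward direction fails; the converse holds.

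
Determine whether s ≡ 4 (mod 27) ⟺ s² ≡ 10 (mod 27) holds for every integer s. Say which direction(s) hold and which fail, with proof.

(⟹) This fails: take s = 4. Then 4 ≡ 4 (mod 27), but 4² = 16 ≡ 16 (mod 27), not 10.

(⟸) This fails: take s = 8. Then 8² = 64 ≡ 10 (mod 27), yet 8 ≡ 8 (mod 27), not 4.

Neither direction holds.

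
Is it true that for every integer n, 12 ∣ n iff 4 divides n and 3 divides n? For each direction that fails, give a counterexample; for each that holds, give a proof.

Both implications hold.

[⇐] Suppose 4 ∣ n and 3 ∣ n. Any common multiple of 4 and 3 is a multiple of their lcm; here gcd(4, 3) = 1, so lcm(4, 3) = 4·3 = 12, so 12 ∣ n.

[⇒] If 12 ∣ n, write n = 12q. Since 12 = 3·4, n = 4·(3q), so 4 ∣ n; and since 12 = 4·3, n = 3·(4q), so 3 ∣ n.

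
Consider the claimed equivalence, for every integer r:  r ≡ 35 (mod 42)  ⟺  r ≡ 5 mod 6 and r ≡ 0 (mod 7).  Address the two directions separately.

Equivalent; both directions hold.

Forward direction. Suppose r ≡ 35 (mod 42); write r = 42j + 35. Since 6 ∣ 42, reducing mod 6 gives r ≡ 35 ≡ 5 (mod 6); since 7 ∣ 42, reducing mod 7 gives r ≡ 35 ≡ 0 (mod 7).

Converse. If r ≡ 5 (mod 6) and r ≡ 0 (mod 7), then by the Chinese remainder theorem r ≡ 35 (mod 42). This is exactly r ≡ 35 (mod 42).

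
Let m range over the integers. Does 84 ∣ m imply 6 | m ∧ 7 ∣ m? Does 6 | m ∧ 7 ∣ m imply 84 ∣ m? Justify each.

Not equivalent: only (⇒) holds.

(→) If 84 ∣ m, write m = 84q. Since 84 = 14·6, m = 6·(14q), so 6 ∣ m; and since 84 = 12·7, m = 7·(12q), so 7 ∣ m.

(←) This fails: take m = 42. Both 6 ∣ 42 and 7 ∣ 42, yet 42 is not a multiple of 84 (since 42 = 0·84 + 42), so 84 ∤ 42.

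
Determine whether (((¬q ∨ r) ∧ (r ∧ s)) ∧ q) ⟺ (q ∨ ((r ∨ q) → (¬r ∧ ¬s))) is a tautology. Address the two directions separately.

[⇒] Assume the antecedent. If q is true, q ∨ ((r ∨ q) → (¬r ∧ ¬s)) reduces to true regardless of the other variables. If q is false, the antecedent cannot hold. Either way q ∨ ((r ∨ q) → (¬r ∧ ¬s)) holds.

[⇐] This fails. Under q = F, r = F, s = F, the left side is false but the right side is true.

The forward direction holds; the converse fails.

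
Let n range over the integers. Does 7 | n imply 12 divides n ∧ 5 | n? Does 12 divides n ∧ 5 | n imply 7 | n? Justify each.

(⇒) This fails: take n = 7. Certainly 7 ∣ 7, but 12 ∤ 7.

(⇐) This fails: take n = 60. Both 12 ∣ 60 and 5 ∣ 60, yet 60 is not a multiple of 7 (since 60 = 8·7 + 4), so 7 ∤ 60.

Both directions fail.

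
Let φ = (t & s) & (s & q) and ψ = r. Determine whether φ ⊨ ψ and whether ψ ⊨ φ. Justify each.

Forward direction. This fails. Under r = F, q = T, t = T, s = T, the left side is true but the right side is false.

Converse. This fails. Under r = T, q = F, t = F, s = F, the left side is false but the right side is true.

Both directions fail.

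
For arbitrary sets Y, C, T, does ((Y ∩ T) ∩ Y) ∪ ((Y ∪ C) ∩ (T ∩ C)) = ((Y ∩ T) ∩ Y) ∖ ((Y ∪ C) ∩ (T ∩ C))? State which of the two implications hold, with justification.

Only the reverse inclusion holds.

Reverse inclusion. Let x ∈ ((Y ∩ T) ∩ Y) ∖ ((Y ∪ C) ∩ (T ∩ C)). Then x ∈ Y ∩ T and x ∉ C, from which x ∈ ((Y ∩ T) ∩ Y) ∪ ((Y ∪ C) ∩ (T ∩ C)).

Forward inclusion. This inclusion fails. Take Y = ∅, C = {1}, T = {1}; then 1 ∈ ((Y ∩ T) ∩ Y) ∪ ((Y ∪ C) ∩ (T ∩ C)) but 1 ∉ ((Y ∩ T) ∩ Y) ∖ ((Y ∪ C) ∩ (T ∩ C)).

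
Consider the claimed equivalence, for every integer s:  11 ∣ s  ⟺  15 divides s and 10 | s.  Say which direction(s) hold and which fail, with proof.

Forward direction. This fails: take s = 11. Certainly 11 ∣ 11, but 15 ∤ 11.

Converse. This fails: take s = 30. Both 15 ∣ 30 and 10 ∣ 30, yet 30 is not a multiple of 11 (since 30 = 2·11 + 8), so 11 ∤ 30.

Neither implication holds.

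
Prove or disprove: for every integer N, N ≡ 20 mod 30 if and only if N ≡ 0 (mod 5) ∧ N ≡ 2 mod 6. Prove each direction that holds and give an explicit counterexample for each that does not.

Equivalent; both directions hold.

[⇐] If N ≡ 0 (mod 5) and N ≡ 2 (mod 6), then by the Chinese remainder theorem N ≡ 20 (mod 30). This is exactly N ≡ 20 (mod 30).

[⇒] Suppose N ≡ 20 (mod 30); write N = 30j + 20. Since 5 ∣ 30, reducing mod 5 gives N ≡ 20 ≡ 0 (mod 5); since 6 ∣ 30, reducing mod 6 gives N ≡ 20 ≡ 2 (mod 6).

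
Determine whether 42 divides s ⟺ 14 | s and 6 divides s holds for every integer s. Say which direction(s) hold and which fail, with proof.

(⇒) If 42 ∣ s, write s = 42q. Since 42 = 3·14, s = 14·(3q), so 14 ∣ s; and since 42 = 7·6, s = 6·(7q), so 6 ∣ s.

(⇐) Suppose 14 ∣ s and 6 ∣ s. Any common multiple of 14 and 6 is a multiple of their lcm; here lcm(14, 6) = 14·6/gcd(14, 6) = 84/2 = 42, so 42 ∣ s.

Both directions hold.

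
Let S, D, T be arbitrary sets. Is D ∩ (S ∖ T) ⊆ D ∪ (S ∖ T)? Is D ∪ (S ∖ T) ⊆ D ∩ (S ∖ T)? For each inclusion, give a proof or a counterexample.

Reverse inclusion. This inclusion fails. Take S = {1}, D = ∅, T = ∅; then 1 ∈ D ∪ (S ∖ T) but 1 ∉ D ∩ (S ∖ T).

Forward inclusion. Let x ∈ D ∩ (S ∖ T). Then x ∈ S ∩ D and x ∉ T, from which x ∈ D ∪ (S ∖ T).

Only the forward inclusion holds.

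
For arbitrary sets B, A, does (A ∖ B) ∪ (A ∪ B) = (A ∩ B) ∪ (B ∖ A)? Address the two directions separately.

The sets are not equal: only the reverse inclusion holds.

Reverse inclusion. Let x ∈ (A ∩ B) ∪ (B ∖ A). Then either x ∈ B and x ∉ A; or x ∈ B ∩ A. In each case x ∈ (A ∖ B) ∪ (A ∪ B), so (A ∩ B) ∪ (B ∖ A) ⊆ (A ∖ B) ∪ (A ∪ B).

Forward inclusion. This inclusion fails. Take B = ∅, A = {1}; then 1 ∈ (A ∖ B) ∪ (A ∪ B) but 1 ∉ (A ∩ B) ∪ (B ∖ A).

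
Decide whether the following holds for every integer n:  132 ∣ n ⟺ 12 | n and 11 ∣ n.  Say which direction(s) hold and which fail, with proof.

Converse. Suppose 12 ∣ n and 11 ∣ n. Any common multiple of 12 and 11 is a multiple of their lcm; here gcd(12, 11) = 1, so lcm(12, 11) = 12·11 = 132, so 132 ∣ n.

Forward direction. If 132 ∣ n, write n = 132q. Since 132 = 11·12, n = 12·(11q), so 12 ∣ n; and since 132 = 12·11, n = 11·(12q), so 11 ∣ n.

Both implications hold.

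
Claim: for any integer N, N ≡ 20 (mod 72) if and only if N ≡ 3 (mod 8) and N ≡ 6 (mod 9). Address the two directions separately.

Neither direction holds.

(⟹) This fails: N = 20 gives 20 ≡ 20 (mod 72) but 20 ≡ 4 (mod 8), so the conjunction on the right does not hold.

(⟸) This fails: N = 51 satisfies both congruences on the right (51 ≡ 3 mod 8 and 51 ≡ 6 mod 9) yet 51 ≡ 51 (mod 72), not 20.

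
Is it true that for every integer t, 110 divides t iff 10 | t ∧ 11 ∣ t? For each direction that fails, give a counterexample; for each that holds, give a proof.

(⟹) If 110 ∣ t, write t = 110q. Since 110 = 11·10, t = 10·(11q), so 10 ∣ t; and since 110 = 10·11, t = 11·(10q), so 11 ∣ t.

(⟸) Suppose 10 ∣ t and 11 ∣ t. Any common multiple of 10 and 11 is a multiple of their lcm; here gcd(10, 11) = 1, so lcm(10, 11) = 10·11 = 110, so 110 ∣ t.

Both directions hold.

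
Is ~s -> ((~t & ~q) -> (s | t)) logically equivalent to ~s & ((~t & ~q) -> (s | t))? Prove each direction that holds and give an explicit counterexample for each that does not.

Only the reverse direction holds.

Converse. Assume the antecedent. If t is true, ~s -> ((~t & ~q) -> (s | t)) reduces to true regardless of the other variables. If t is false, the antecedent forces (s = F, t = F, q = T), and ~s -> ((~t & ~q) -> (s | t)) holds there. Either way ~s -> ((~t & ~q) -> (s | t)) holds.

Forward direction. This fails. Under s = T, t = F, q = F, the left side is true but the right side is false.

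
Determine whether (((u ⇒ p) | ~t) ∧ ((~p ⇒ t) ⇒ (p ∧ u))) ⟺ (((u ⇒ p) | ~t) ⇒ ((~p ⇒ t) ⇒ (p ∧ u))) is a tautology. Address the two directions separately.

(→) Assume the antecedent. If p is true, the antecedent forces (p = T, u = T, t = F) or (p = T, u = T, t = T), and the consequent holds there. If p is false, the antecedent forces (p = F, u = F, t = F) or (p = F, u = T, t = F), and the consequent holds there. Either way the consequent holds.

(←) This fails. Under p = F, u = T, t = T, the left side is false but the right side is true.

Only the forward direction holds.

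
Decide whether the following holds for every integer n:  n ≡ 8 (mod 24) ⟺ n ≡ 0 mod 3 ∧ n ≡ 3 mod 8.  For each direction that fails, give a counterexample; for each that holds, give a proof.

(⟹) This fails: n = 8 gives 8 ≡ 8 (mod 24) but 8 ≡ 2 (mod 3), so the conjunction on the right does not hold.

(⟸) This fails: n = 3 satisfies both congruences on the right (3 ≡ 0 mod 3 and 3 ≡ 3 mod 8) yet 3 ≡ 3 (mod 24), not 8.

Both directions fail.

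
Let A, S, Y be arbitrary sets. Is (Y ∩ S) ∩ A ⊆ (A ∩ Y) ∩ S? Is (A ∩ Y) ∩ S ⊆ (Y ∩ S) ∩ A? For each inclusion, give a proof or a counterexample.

(⟸) Let x ∈ (A ∩ Y) ∩ S. Then x ∈ A ∩ S ∩ Y, from which x ∈ (Y ∩ S) ∩ A.

(⟹) Let x ∈ (Y ∩ S) ∩ A. Then x ∈ A ∩ S ∩ Y, from which x ∈ (A ∩ Y) ∩ S.

The two sets are equal.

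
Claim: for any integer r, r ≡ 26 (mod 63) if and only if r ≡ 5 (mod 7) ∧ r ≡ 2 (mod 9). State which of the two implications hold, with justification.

Both directions fail.

(⇒) This fails: r = 26 gives 26 ≡ 26 (mod 63) but 26 ≡ 8 (mod 9), so the conjunction on the right does not hold.

(⇐) This fails: r = 47 satisfies both congruences on the right (47 ≡ 5 mod 7 and 47 ≡ 2 mod 9) yet 47 ≡ 47 (mod 63), not 26.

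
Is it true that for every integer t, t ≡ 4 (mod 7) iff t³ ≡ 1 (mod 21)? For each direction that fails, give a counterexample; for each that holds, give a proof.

(⟹) This fails: take t = 11. Then 11 ≡ 4 (mod 7), but 11³ = 1331 ≡ 8 (mod 21), not 1.

(⟸) This fails: take t = 1. Then 1³ = 1 ≡ 1 (mod 21), yet 1 ≡ 1 (mod 7), not 4.

(⇒) fails and (⇐) fails.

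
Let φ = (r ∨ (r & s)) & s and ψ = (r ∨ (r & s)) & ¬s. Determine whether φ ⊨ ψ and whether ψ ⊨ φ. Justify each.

(→) This fails. Under r = T, s = T, the left side is true but the right side is false.

(←) This fails. Under r = T, s = F, the left side is false but the right side is true.

Neither implication holds.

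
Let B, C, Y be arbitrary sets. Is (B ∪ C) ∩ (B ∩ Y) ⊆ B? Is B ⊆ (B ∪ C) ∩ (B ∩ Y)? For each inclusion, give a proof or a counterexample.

Reverse inclusion. This inclusion fails. Take B = {1}, C = ∅, Y = ∅; then 1 ∈ B but 1 ∉ (B ∪ C) ∩ (B ∩ Y).

Forward inclusion. Let x ∈ (B ∪ C) ∩ (B ∩ Y). Then either x ∈ B ∩ Y and x ∉ C; or x ∈ B ∩ C ∩ Y. In each case x ∈ B, so (B ∪ C) ∩ (B ∩ Y) ⊆ B.

Only the forward inclusion holds.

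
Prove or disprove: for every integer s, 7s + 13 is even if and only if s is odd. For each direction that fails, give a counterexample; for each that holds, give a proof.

Equivalent; both directions hold.

(←) Suppose s is odd; write s = 2j + 1. Then 7s + 13 = 7·(2j + 1) + 13 = 2·7j + 20, which is even.

(→) Suppose 7s + 13 is even. Since 7 is odd, 7s and s have the same parity, so 7s + 13 ≡ s + 13 (mod 2). As 13 is odd, 7s + 13 is even exactly when s is odd. Thus s is odd.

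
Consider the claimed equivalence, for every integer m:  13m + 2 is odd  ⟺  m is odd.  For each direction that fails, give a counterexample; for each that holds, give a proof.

Equivalent; both directions hold.

[⇒] Suppose 13m + 2 is odd. Since 13 is odd, 13m and m have the same parity, so 13m + 2 ≡ m + 2 (mod 2). As 2 is even, 13m + 2 is odd exactly when m is odd. Thus m is odd.

[⇐] Conversely, suppose m is odd; write m = 2j + 1. Then 13m + 2 = 13·(2j + 1) + 2 = 2·13j + 15, which is odd.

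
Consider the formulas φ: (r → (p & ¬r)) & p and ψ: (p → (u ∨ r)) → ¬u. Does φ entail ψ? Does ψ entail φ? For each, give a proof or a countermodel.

Neither direction holds.

(→) This fails. Under r = F, p = T, u = T, the left side is true but the right side is false.

(←) This fails. Under r = F, p = F, u = F, the left side is false but the right side is true.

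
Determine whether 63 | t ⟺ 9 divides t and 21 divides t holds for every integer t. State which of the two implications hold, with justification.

(→) If 63 ∣ t, write t = 63q. Since 63 = 7·9, t = 9·(7q), so 9 ∣ t; and since 63 = 3·21, t = 21·(3q), so 21 ∣ t.

(←) Suppose 9 ∣ t and 21 ∣ t. Any common multiple of 9 and 21 is a multiple of their lcm; here lcm(9, 21) = 9·21/gcd(9, 21) = 189/3 = 63, so 63 ∣ t.

Both directions hold.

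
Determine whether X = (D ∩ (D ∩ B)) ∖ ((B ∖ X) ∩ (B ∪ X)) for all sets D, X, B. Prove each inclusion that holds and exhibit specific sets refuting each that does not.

Reverse inclusion. Let x ∈ (D ∩ (D ∩ B)) ∖ ((B ∖ X) ∩ (B ∪ X)). Then x ∈ D ∩ X ∩ B, from which x ∈ X.

Forward inclusion. This inclusion fails. Take D = ∅, X = {1}, B = ∅; then 1 ∈ X but 1 ∉ (D ∩ (D ∩ B)) ∖ ((B ∖ X) ∩ (B ∪ X)).

Only the reverse inclusion holds.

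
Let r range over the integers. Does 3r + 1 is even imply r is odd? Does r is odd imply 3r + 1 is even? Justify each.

Both directions hold.

[⇐] Suppose r is odd; write r = 2j + 1. Then 3r + 1 = 3·(2j + 1) + 1 = 2·3j + 4, which is even.

[⇒] Suppose 3r + 1 is even. Since 3 is odd, 3r and r have the same parity, so 3r + 1 ≡ r + 1 (mod 2). As 1 is odd, 3r + 1 is even exactly when r is odd. Thus r is odd.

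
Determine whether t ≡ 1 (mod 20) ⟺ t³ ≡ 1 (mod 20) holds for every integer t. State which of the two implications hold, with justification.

(⟹) Suppose t ≡ 1 (mod 20). Write t = 20j + 1. Then (20j + 1)³ = 8000j³ + 1200j² + 60j + 1 = 20(400j³ + 60j² + 3j) + 1, so t³ ≡ 1 (mod 20).

(⟸) Conversely, suppose t³ ≡ 1 (mod 20). The only residue r in {0, …, 19} with r³ ≡ 1 (mod 20) is r = 1, so t ≡ 1 (mod 20).

Both directions hold; the statement is true.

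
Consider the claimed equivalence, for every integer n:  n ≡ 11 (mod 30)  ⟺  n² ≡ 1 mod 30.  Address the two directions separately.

The forward direction holds; the converse fails.

Converse. This fails: take n = 1. Then 1² = 1 ≡ 1 (mod 30), yet 1 ≡ 1 (mod 30), not 11.

Forward direction. Suppose n ≡ 11 (mod 30). Write n = 30j + 11. Then (30j + 11)² = 900j² + 660j + 121 = 30(30j² + 22j + 4) + 1, so n² ≡ 1 (mod 30).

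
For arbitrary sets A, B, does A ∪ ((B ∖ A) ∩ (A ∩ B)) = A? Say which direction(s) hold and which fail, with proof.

(⟹) Let x ∈ A ∪ ((B ∖ A) ∩ (A ∩ B)). Then either x ∈ A and x ∉ B; or x ∈ A ∩ B. In each case x ∈ A, so A ∪ ((B ∖ A) ∩ (A ∩ B)) ⊆ A.

(⟸) Let x ∈ A. Then either x ∈ A and x ∉ B; or x ∈ A ∩ B. In each case x ∈ A ∪ ((B ∖ A) ∩ (A ∩ B)), so A ⊆ A ∪ ((B ∖ A) ∩ (A ∩ B)).

Both inclusions hold.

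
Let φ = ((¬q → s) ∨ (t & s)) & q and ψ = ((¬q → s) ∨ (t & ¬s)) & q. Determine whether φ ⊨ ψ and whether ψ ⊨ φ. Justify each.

Both implications hold.

(⇒) Assume the antecedent. If s is true, the antecedent forces (s = T, q = T, t = F) or (s = T, q = T, t = T), and ((¬q → s) ∨ (t & ¬s)) & q holds there. If s is false, the antecedent forces (s = F, q = T, t = F) or (s = F, q = T, t = T), and ((¬q → s) ∨ (t & ¬s)) & q holds there. Either way ((¬q → s) ∨ (t & ¬s)) & q holds.

(⇐) Assume the antecedent. If s is true, the antecedent forces (s = T, q = T, t = F) or (s = T, q = T, t = T), and ((¬q → s) ∨ (t & s)) & q holds there. If s is false, the antecedent forces (s = F, q = T, t = F) or (s = F, q = T, t = T), and ((¬q → s) ∨ (t & s)) & q holds there. Either way ((¬q → s) ∨ (t & s)) & q holds.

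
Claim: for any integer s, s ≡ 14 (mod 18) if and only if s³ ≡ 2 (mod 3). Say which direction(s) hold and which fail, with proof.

(⇒) holds; (⇐) fails.

Forward direction. Suppose s ≡ 14 (mod 18). Then s³ ≡ 14³ = 2744 (mod 18), and since 3 ∣ 18, also s³ ≡ 2 (mod 3).

Converse. This fails: take s = 2. Then 2³ = 8 ≡ 2 (mod 3), yet 2 ≡ 2 (mod 18), not 14.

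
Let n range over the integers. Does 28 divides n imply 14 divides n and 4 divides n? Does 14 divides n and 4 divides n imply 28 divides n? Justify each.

Both implications hold.

(⟸) Suppose 14 ∣ n and 4 ∣ n. Any common multiple of 14 and 4 is a multiple of their lcm; here lcm(14, 4) = 14·4/gcd(14, 4) = 56/2 = 28, so 28 ∣ n.

(⟹) If 28 ∣ n, write n = 28q. Since 28 = 2·14, n = 14·(2q), so 14 ∣ n; and since 28 = 7·4, n = 4·(7q), so 4 ∣ n.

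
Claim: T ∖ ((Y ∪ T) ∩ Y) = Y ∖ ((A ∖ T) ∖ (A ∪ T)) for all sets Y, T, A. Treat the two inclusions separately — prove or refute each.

Both inclusions fail.

(⟹) This inclusion fails. Take Y = ∅, T = {1}, A = ∅; then 1 ∈ T ∖ ((Y ∪ T) ∩ Y) but 1 ∉ Y ∖ ((A ∖ T) ∖ (A ∪ T)).

(⟸) This inclusion fails. Take Y = {1}, T = ∅, A = ∅; then 1 ∈ Y ∖ ((A ∖ T) ∖ (A ∪ T)) but 1 ∉ T ∖ ((Y ∪ T) ∩ Y).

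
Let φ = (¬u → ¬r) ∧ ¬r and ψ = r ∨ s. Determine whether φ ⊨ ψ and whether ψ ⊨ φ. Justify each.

Neither implication holds.

[⇒] This fails. Under r = F, s = F, u = F, the left side is true but the right side is false.

[⇐] This fails. Under r = T, s = F, u = F, the left side is false but the right side is true.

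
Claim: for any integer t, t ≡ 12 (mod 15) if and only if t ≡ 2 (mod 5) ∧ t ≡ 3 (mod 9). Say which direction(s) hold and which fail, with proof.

Only the reverse direction holds.

(⟸) If t ≡ 2 (mod 5) and t ≡ 3 (mod 9), then by the Chinese remainder theorem t ≡ 12 (mod 45). Since 12 ≡ 12 (mod 15) and 15 ∣ 45, we get t ≡ 12 (mod 15).

(⟹) This fails: t = 42 gives 42 ≡ 12 (mod 15) but 42 ≡ 6 (mod 9), so the conjunction on the right does not hold.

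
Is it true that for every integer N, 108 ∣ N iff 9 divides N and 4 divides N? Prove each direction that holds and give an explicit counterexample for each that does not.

(←) This fails: take N = 36. Both 9 ∣ 36 and 4 ∣ 36, yet 36 is not a multiple of 108 (since 36 = 0·108 + 36), so 108 ∤ 36.

(→) If 108 ∣ N, write N = 108q. Since 108 = 12·9, N = 9·(12q), so 9 ∣ N; and since 108 = 27·4, N = 4·(27q), so 4 ∣ N.

(⇒) holds; (⇐) fails.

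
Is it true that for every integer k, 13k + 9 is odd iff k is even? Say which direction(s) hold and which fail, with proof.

(⇒) Suppose 13k + 9 is odd. Since 13 is odd, 13k and k have the same parity, so 13k + 9 ≡ k + 9 (mod 2). As 9 is odd, 13k + 9 is odd exactly when k is even. Thus k is even.

(⇐) Conversely, suppose k is even; write k = 2j. Then 13k + 9 = 13·(2j) + 9 = 2·13j + 9, which is odd.

Both directions hold; the statement is true.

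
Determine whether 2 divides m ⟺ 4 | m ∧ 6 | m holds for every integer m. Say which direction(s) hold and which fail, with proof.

(→) This fails: take m = 2. Certainly 2 ∣ 2, but 4 ∤ 2.

(←) Suppose 4 ∣ m and 6 ∣ m. Any common multiple of 4 and 6 is a multiple of their lcm; here lcm(4, 6) = 4·6/gcd(4, 6) = 24/2 = 12, so 12 ∣ m. Since 2 ∣ 12, it follows that 2 ∣ m.

The forward direction fails; the converse holds.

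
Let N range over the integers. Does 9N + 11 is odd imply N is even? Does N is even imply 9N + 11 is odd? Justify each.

Equivalent; both directions hold.

(→) Suppose 9N + 11 is odd. Since 9 is odd, 9N and N have the same parity, so 9N + 11 ≡ N + 11 (mod 2). As 11 is odd, 9N + 11 is odd exactly when N is even. Thus N is even.

(←) Conversely, suppose N is even; write N = 2j. Then 9N + 11 = 9·(2j) + 11 = 2·9j + 11, which is odd.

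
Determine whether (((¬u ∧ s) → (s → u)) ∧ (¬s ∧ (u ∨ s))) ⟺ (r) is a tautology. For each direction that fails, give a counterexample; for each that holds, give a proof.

(→) This fails. Under u = T, s = F, r = F, the left side is true but the right side is false.

(←) This fails. Under u = F, s = F, r = T, the left side is false but the right side is true.

Neither direction holds.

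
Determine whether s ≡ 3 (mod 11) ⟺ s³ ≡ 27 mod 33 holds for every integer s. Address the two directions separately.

Only the converse holds.

(→) This fails: take s = 14. Then 14 ≡ 3 (mod 11), but 14³ = 2744 ≡ 5 (mod 33), not 27.

(←) Conversely, the residues r modulo 33 with r³ ≡ 27 (mod 33) are exactly {3}, and each is ≡ 3 (mod 11).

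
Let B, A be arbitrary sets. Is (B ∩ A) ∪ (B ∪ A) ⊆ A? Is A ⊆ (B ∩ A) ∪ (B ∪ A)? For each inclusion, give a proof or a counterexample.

Only the reverse inclusion holds.

(⟸) Let x ∈ A. Then either x ∈ A and x ∉ B; or x ∈ B ∩ A. In each case x ∈ (B ∩ A) ∪ (B ∪ A), so A ⊆ (B ∩ A) ∪ (B ∪ A).

(⟹) This inclusion fails. Take B = {1}, A = ∅; then 1 ∈ (B ∩ A) ∪ (B ∪ A) but 1 ∉ A.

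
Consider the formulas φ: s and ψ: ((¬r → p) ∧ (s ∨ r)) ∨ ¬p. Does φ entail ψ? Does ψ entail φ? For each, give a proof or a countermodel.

(⇒) Assume the antecedent. If r is true, ((¬r → p) ∧ (s ∨ r)) ∨ ¬p reduces to true regardless of the other variables. If r is false, the antecedent forces (r = F, p = F, s = T) or (r = F, p = T, s = T), and ((¬r → p) ∧ (s ∨ r)) ∨ ¬p holds there. Either way ((¬r → p) ∧ (s ∨ r)) ∨ ¬p holds.

(⇐) This fails. Under r = F, p = F, s = F, the left side is false but the right side is true.

Not equivalent: only (⇒) holds.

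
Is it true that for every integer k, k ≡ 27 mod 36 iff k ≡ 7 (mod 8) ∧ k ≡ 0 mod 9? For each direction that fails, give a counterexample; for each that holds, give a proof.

Only the reverse direction holds.

(→) This fails: k = 27 gives 27 ≡ 27 (mod 36) but 27 ≡ 3 (mod 8), so the conjunction on the right does not hold.

(←) Conversely, if k ≡ 7 (mod 8) and k ≡ 0 (mod 9), then by the Chinese remainder theorem k ≡ 63 (mod 72). Since 63 ≡ 27 (mod 36) and 36 ∣ 72, we get k ≡ 27 (mod 36).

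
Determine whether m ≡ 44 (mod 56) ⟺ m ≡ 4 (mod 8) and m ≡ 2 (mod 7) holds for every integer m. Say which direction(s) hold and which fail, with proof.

[⇐] If m ≡ 4 (mod 8) and m ≡ 2 (mod 7), then by the Chinese remainder theorem m ≡ 44 (mod 56). This is exactly m ≡ 44 (mod 56).

[⇒] Suppose m ≡ 44 (mod 56); write m = 56j + 44. Since 8 ∣ 56, reducing mod 8 gives m ≡ 44 ≡ 4 (mod 8); since 7 ∣ 56, reducing mod 7 gives m ≡ 44 ≡ 2 (mod 7).

Both implications hold.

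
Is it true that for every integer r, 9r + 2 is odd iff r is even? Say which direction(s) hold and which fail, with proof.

[⇒] This fails: r = 1 gives 9r + 2 = 11, which is odd, but 1 is odd, not even.

[⇐] This also fails: r = 2 is even, but 9r + 2 = 20 is even, not odd.

(⇒) fails and (⇐) fails.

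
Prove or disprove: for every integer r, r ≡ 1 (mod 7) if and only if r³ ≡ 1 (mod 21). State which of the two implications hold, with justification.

Neither implication holds.

(⇒) This fails: take r = 8. Then 8 ≡ 1 (mod 7), but 8³ = 512 ≡ 8 (mod 21), not 1.

(⇐) This fails: take r = 4. Then 4³ = 64 ≡ 1 (mod 21), yet 4 ≡ 4 (mod 7), not 1.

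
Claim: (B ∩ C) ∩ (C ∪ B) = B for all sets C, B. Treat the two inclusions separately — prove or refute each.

(⟹) Let x ∈ (B ∩ C) ∩ (C ∪ B). Then x ∈ C ∩ B, from which x ∈ B.

(⟸) This inclusion fails. Take C = ∅, B = {1}; then 1 ∈ B but 1 ∉ (B ∩ C) ∩ (C ∪ B).

(⊆) holds; (⊇) fails.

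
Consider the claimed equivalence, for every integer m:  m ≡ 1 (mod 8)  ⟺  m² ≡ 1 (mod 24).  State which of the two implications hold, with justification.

Both directions fail.

(⟹) This fails: take m = 9. Then 9 ≡ 1 (mod 8), but 9² = 81 ≡ 9 (mod 24), not 1.

(⟸) This fails: take m = 5. Then 5² = 25 ≡ 1 (mod 24), yet 5 ≡ 5 (mod 8), not 1.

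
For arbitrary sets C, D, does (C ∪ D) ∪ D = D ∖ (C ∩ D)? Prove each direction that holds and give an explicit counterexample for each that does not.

The sets are not equal: only the reverse inclusion holds.

(⟹) This inclusion fails. Take C = {1}, D = ∅; then 1 ∈ (C ∪ D) ∪ D but 1 ∉ D ∖ (C ∩ D).

(⟸) Let x ∈ D ∖ (C ∩ D). Then x ∈ D and x ∉ C, from which x ∈ (C ∪ D) ∪ D.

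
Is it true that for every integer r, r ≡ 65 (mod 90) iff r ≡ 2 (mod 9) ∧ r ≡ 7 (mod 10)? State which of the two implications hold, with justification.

(⇒) fails and (⇐) fails.

Forward direction. This fails: r = 65 gives 65 ≡ 65 (mod 90) but 65 ≡ 5 (mod 10), so the conjunction on the right does not hold.

Converse. This fails: r = 47 satisfies both congruences on the right (47 ≡ 2 mod 9 and 47 ≡ 7 mod 10) yet 47 ≡ 47 (mod 90), not 65.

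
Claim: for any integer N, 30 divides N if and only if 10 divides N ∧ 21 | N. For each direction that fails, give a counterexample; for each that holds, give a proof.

(⟹) This fails: take N = 30. Certainly 30 ∣ 30, but 21 ∤ 30.

(⟸) Suppose 10 ∣ N and 21 ∣ N. Any common multiple of 10 and 21 is a multiple of their lcm; here gcd(10, 21) = 1, so lcm(10, 21) = 10·21 = 210, so 210 ∣ N. Since 30 ∣ 210, it follows that 30 ∣ N.

(⇒) fails; (⇐) holds.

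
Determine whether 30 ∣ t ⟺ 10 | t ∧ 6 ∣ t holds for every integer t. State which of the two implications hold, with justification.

(⇒) If 30 ∣ t, write t = 30q. Since 30 = 3·10, t = 10·(3q), so 10 ∣ t; and since 30 = 5·6, t = 6·(5q), so 6 ∣ t.

(⇐) Suppose 10 ∣ t and 6 ∣ t. Any common multiple of 10 and 6 is a multiple of their lcm; here lcm(10, 6) = 10·6/gcd(10, 6) = 60/2 = 30, so 30 ∣ t.

The biconditional holds.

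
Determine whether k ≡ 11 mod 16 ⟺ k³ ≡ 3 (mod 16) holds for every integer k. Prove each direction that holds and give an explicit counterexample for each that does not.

(⇒) Suppose k ≡ 11 mod 16. Write k = 16j + 11. Then (16j + 11)³ = 4096j³ + 8448j² + 5808j + 1331 = 16(256j³ + 528j² + 363j + 83) + 3, so k³ ≡ 3 (mod 16).

(⇐) Conversely, suppose k³ ≡ 3 (mod 16). The only residue r in {0, …, 15} with r³ ≡ 3 (mod 16) is r = 11, so k ≡ 11 (mod 16).

The biconditional holds.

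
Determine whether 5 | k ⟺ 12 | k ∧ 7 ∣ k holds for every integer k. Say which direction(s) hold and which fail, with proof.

Forward direction. This fails: take k = 5. Certainly 5 ∣ 5, but 12 ∤ 5.

Converse. This fails: take k = 84. Both 12 ∣ 84 and 7 ∣ 84, yet 84 is not a multiple of 5 (since 84 = 16·5 + 4), so 5 ∤ 84.

(⇒) fails and (⇐) fails.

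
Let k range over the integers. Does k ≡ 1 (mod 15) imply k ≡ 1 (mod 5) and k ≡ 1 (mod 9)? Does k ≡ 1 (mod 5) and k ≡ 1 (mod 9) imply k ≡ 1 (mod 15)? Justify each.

[⇐] If k ≡ 1 (mod 5) and k ≡ 1 (mod 9), then by the Chinese remainder theorem k ≡ 1 (mod 45). Since 1 ≡ 1 (mod 15) and 15 ∣ 45, we get k ≡ 1 (mod 15).

[⇒] This fails: k = 16 gives 16 ≡ 1 (mod 15) but 16 ≡ 7 (mod 9), so the conjunction on the right does not hold.

Not equivalent: only (⇐) holds.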